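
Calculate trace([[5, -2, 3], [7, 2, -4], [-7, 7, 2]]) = diagonal: 5 + 2 + 2
= 9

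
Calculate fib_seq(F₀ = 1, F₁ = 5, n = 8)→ F_2 = F_1 + F_0 = 6
F_3 = F_2 + F_1 = 11
F_4 = F_3 + F_2 = 17
...
= [1, 5, 6, 11, 17, 28, 45, 73]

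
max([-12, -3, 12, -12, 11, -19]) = 12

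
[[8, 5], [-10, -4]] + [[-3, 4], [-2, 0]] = [[5, 9], [-12, -4]]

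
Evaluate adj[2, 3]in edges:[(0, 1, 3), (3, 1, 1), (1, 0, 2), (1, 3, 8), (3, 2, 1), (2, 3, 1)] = 1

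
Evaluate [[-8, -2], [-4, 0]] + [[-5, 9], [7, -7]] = [[-13, 7], [3, -7]]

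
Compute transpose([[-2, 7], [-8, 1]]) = [[-2, -8], [7, 1]]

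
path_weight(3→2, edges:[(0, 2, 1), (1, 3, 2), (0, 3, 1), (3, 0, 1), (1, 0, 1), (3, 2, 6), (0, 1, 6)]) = 6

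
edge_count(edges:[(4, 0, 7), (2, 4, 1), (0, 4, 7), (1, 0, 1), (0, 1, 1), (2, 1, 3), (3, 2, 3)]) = 7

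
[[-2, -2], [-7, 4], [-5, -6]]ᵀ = [[-2, -7, -5], [-2, 4, -6]]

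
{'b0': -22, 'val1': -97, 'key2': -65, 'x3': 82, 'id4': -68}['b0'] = -22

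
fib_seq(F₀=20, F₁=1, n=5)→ F_2 = F_1 + F_0 = 21
F_3 = F_2 + F_1 = 22
F_4 = F_3 + F_2 = 43
= [20, 1, 21, 22, 43]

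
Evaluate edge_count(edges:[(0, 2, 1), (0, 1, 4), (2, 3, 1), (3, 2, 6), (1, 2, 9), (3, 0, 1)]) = 6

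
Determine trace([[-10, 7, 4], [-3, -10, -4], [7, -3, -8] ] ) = diagonal: (-10) + (-10) + (-8)
= -28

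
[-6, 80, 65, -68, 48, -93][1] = 80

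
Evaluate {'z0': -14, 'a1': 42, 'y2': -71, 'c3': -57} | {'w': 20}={'z0': -14, 'a1': 42, 'y2': -71, 'c3': -57, 'w': 20}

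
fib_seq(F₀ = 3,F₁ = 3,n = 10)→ [3, 3, 6, 9, 15, 24, 39, 63, 102, 165]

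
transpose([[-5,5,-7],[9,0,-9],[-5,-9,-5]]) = [[-5, 9, -5], [5, 0, -9], [-7, -9, -5]]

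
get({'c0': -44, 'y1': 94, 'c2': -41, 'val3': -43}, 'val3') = -43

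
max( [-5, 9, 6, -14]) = 9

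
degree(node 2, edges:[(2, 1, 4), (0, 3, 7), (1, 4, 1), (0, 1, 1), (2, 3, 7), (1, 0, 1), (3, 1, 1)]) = 2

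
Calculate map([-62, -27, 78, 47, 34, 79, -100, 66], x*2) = [-124, -54, 156, 94, 68, 158, -200, 132]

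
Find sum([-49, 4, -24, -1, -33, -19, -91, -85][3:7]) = -144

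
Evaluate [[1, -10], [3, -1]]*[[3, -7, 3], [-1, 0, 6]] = C[0][0] = (1)*(3) + (-10)*(-1) = 13
C[0][1] = (1)*(-7) + (-10)*(0) = -7
C[0][2] = (1)*(3) + (-10)*(6) = -57
C[1][0] = (3)*(3) + (-1)*(-1) = 10
C[1][1] = (3)*(-7) + (-1)*(0) = -21
C[1][2] = (3)*(3) + (-1)*(6) = 3
= [[13, -7, -57], [10, -21, 3]]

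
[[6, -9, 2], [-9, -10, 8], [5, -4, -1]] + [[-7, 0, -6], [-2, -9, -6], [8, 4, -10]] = [[-1, -9, -4], [-11, -19, 2], [13, 0, -11]]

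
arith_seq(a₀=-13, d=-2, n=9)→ [-13, -15, -17, -19, -21, -23, -25, -27, -29]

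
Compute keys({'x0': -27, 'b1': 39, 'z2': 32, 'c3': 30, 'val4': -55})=['x0', 'b1', 'z2', 'c3', 'val4']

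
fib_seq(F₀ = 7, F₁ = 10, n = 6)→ F_2 = F_1 + F_0 = 17
F_3 = F_2 + F_1 = 27
F_4 = F_3 + F_2 = 44
...
= [7, 10, 17, 27, 44, 71]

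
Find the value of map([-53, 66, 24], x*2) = [-106, 132, 48]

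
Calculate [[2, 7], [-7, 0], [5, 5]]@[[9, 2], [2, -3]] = C[0][0] = (2)*(9) + (7)*(2) = 32
C[0][1] = (2)*(2) + (7)*(-3) = -17
C[1][0] = (-7)*(9) + (0)*(2) = -63
C[1][1] = (-7)*(2) + (0)*(-3) = -14
C[2][0] = (5)*(9) + (5)*(2) = 55
C[2][1] = (5)*(2) + (5)*(-3) = -5
= [[32, -17], [-63, -14], [55, -5]]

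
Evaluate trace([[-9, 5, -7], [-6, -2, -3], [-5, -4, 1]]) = -10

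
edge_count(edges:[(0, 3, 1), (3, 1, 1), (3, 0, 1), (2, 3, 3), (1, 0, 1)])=5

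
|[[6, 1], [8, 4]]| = (6)*(4) - (1)*(8)
= 16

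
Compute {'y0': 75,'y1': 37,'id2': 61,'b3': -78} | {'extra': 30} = {'y0': 75, 'y1': 37, 'id2': 61, 'b3': -78, 'extra': 30}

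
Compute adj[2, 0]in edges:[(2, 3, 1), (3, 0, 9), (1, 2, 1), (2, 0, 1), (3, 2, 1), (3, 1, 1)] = 1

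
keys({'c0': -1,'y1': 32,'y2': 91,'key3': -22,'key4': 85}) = ['c0', 'y1', 'y2', 'key3', 'key4']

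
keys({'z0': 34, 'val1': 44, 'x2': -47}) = ['z0', 'val1', 'x2']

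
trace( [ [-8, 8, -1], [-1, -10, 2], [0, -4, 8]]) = -10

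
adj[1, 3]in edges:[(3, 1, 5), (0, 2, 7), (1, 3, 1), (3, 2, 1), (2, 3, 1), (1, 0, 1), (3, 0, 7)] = 1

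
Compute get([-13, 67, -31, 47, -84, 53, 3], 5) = 53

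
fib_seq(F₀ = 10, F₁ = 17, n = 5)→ [10, 17, 27, 44, 71]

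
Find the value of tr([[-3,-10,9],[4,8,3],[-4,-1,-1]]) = 4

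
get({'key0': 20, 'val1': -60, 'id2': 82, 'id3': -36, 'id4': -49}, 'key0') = 20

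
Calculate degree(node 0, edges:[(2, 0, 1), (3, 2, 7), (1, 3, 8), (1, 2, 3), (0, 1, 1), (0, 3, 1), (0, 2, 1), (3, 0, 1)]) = incident: (2,0), (0,1), (0,3), (0,2), (3,0)
= 5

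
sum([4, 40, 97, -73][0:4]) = 68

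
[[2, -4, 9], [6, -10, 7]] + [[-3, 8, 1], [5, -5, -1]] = [[-1, 4, 10], [11, -15, 6]]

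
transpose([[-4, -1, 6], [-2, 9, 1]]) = [[-4, -2], [-1, 9], [6, 1]]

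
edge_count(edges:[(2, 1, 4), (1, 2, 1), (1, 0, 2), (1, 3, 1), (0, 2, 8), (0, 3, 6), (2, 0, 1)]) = 7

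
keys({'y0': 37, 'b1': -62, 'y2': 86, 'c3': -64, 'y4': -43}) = ['y0', 'b1', 'y2', 'c3', 'y4']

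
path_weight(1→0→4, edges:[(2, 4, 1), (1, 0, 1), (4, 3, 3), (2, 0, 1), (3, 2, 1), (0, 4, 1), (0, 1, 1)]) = 2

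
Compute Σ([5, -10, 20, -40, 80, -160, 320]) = 5 + -10 + 20 + -40 + 80 + -160 + 320
= 215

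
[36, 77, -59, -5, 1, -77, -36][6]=-36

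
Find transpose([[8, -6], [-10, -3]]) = [[8, -10], [-6, -3]]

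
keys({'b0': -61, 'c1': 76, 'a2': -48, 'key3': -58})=['b0', 'c1', 'a2', 'key3']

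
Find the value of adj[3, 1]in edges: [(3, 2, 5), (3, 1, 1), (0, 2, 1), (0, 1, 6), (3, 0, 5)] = 1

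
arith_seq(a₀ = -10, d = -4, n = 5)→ [-10, -14, -18, -22, -26]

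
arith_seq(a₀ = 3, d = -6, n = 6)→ [3, -3, -9, -15, -21, -27]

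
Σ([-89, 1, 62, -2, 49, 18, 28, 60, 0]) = 127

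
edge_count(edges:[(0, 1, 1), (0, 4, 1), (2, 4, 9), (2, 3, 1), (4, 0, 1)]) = 5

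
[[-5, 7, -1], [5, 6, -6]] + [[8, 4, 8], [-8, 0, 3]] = [[3, 11, 7], [-3, 6, -3]]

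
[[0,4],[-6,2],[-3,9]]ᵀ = [[0, -6, -3], [4, 2, 9]]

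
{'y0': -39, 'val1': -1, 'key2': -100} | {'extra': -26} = {'y0': -39, 'val1': -1, 'key2': -100, 'extra': -26}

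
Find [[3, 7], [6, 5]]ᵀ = [[3, 6], [7, 5]]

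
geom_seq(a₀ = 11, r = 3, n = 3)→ [11, 33, 99]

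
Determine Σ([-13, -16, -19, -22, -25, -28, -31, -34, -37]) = (-13) + (-16) + (-19) + (-22) + (-25) + (-28) + (-31) + (-34) + (-37)
= -225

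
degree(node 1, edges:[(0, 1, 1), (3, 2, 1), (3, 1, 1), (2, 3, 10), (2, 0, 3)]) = incident: (0,1), (3,1)
= 2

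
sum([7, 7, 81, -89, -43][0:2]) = slice → [7, 7]
7 + 7
= 14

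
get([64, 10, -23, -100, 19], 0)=64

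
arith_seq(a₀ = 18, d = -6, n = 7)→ a_0 = 18 + 0*-6 = 18
a_1 = 18 + 1*-6 = 12
a_2 = 18 + 2*-6 = 6
...
= [18, 12, 6, 0, -6, -12, -18]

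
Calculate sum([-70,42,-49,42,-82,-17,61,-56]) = -129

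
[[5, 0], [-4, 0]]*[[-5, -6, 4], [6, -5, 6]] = [[-25, -30, 20], [20, 24, -16]]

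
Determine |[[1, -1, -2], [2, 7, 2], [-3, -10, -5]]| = -21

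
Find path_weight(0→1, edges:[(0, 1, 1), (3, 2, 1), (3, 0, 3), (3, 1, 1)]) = 1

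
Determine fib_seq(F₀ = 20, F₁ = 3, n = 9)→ [20, 3, 23, 26, 49, 75, 124, 199, 323]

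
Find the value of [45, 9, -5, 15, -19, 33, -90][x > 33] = [45]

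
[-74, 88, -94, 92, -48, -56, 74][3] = 92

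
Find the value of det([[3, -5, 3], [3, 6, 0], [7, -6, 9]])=117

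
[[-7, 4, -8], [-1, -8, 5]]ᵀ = [[-7, -1], [4, -8], [-8, 5]]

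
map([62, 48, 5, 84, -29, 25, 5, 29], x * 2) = 62*2=124, 48*2=96, 5*2=10, 84*2=168, -29*2=-58, 25*2=50, 5*2=10, 29*2=58
= [124, 96, 10, 168, -58, 50, 10, 58]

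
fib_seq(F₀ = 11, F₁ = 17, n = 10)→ [11, 17, 28, 45, 73, 118, 191, 309, 500, 809]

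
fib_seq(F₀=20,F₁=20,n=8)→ F_2 = F_1 + F_0 = 40
F_3 = F_2 + F_1 = 60
F_4 = F_3 + F_2 = 100
...
= [20, 20, 40, 60, 100, 160, 260, 420]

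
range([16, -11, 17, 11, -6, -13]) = 30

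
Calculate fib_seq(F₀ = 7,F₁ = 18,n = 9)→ F_2 = F_1 + F_0 = 25
F_3 = F_2 + F_1 = 43
F_4 = F_3 + F_2 = 68
...
= [7, 18, 25, 43, 68, 111, 179, 290, 469]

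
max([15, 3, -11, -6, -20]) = 15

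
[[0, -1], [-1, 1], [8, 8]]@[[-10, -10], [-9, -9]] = [[9, 9], [1, 1], [-152, -152]]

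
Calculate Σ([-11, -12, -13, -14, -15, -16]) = (-11) + (-12) + (-13) + (-14) + (-15) + (-16)
= -81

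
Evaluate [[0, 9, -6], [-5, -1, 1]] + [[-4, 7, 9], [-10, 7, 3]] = [[-4, 16, 3], [-15, 6, 4]]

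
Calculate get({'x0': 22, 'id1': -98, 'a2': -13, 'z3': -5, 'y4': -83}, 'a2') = -13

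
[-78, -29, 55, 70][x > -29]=[55, 70]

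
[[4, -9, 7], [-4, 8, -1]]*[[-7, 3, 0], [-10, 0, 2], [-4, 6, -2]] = [[34, 54, -32], [-48, -18, 18]]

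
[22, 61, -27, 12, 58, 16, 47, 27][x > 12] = [22, 61, 58, 16, 47, 27]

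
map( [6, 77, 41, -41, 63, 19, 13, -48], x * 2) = [12, 154, 82, -82, 126, 38, 26, -96]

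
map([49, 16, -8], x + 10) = [59, 26, 2]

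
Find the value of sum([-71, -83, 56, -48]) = -146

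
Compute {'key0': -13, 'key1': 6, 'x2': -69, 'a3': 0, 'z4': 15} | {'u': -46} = {'key0': -13, 'key1': 6, 'x2': -69, 'a3': 0, 'z4': 15, 'u': -46}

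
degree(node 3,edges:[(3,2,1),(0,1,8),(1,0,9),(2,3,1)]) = 2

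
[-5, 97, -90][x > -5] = keep x where x > -5: -5✗, 97✓, -90✗
= [97]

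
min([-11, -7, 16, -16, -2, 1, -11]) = -16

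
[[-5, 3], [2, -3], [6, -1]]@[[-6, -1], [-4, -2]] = [[18, -1], [0, 4], [-32, -4]]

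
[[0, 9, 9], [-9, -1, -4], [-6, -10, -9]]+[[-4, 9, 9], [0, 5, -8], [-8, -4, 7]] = [[-4, 18, 18], [-9, 4, -12], [-14, -14, -2]]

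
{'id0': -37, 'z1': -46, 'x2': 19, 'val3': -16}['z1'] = -46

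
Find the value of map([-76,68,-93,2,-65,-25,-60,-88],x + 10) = [-66, 78, -83, 12, -55, -15, -50, -78]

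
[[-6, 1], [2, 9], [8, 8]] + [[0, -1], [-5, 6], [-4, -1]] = [[-6, 0], [-3, 15], [4, 7]]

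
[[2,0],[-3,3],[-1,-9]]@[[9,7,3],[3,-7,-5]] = C[0][0] = (2)*(9) + (0)*(3) = 18
C[0][1] = (2)*(7) + (0)*(-7) = 14
C[0][2] = (2)*(3) + (0)*(-5) = 6
C[1][0] = (-3)*(9) + (3)*(3) = -18
C[1][1] = (-3)*(7) + (3)*(-7) = -42
C[1][2] = (-3)*(3) + (3)*(-5) = -24
... (3 more cells)
= [[18, 14, 6], [-18, -42, -24], [-36, 56, 42]]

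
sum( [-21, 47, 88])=114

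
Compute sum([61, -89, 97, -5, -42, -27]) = 61 + (-89) + 97 + (-5) + (-42) + (-27)
= -5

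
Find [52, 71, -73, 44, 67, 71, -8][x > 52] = [71, 67, 71]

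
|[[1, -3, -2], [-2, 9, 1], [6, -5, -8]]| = 51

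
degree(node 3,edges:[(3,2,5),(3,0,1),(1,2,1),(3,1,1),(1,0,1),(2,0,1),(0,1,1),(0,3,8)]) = 4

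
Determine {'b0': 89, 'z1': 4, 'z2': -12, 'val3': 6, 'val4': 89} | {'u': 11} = {'b0': 89, 'z1': 4, 'z2': -12, 'val3': 6, 'val4': 89, 'u': 11}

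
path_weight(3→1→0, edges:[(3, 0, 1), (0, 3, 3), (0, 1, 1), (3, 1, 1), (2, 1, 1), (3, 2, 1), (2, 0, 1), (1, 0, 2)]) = w(3→1)=1 + w(1→0)=2
= 3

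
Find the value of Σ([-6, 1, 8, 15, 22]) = 40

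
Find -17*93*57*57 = -5136669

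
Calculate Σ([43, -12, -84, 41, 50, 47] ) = 43 + (-12) + (-84) + 41 + 50 + 47
= 85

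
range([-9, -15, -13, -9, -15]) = 6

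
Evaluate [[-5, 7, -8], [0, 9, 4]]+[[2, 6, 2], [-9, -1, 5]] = [[-3, 13, -6], [-9, 8, 9]]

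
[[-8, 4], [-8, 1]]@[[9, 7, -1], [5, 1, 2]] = [[-52, -52, 16], [-67, -55, 10]]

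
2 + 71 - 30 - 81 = -38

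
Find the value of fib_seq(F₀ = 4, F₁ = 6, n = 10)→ [4, 6, 10, 16, 26, 42, 68, 110, 178, 288]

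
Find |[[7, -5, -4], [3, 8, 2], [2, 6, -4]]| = (1)*(7)*det([[8, 2], [6, -4]]) + (-1)*(-5)*det([[3, 2], [2, -4]]) + (1)*(-4)*det([[3, 8], [2, 6]])
= -308 + -80 + -8
= -396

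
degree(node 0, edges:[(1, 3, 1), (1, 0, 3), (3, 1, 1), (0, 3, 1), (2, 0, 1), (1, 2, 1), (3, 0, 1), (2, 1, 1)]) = incident: (1,0), (0,3), (2,0), (3,0)
= 4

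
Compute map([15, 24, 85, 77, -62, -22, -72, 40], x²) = [225, 576, 7225, 5929, 3844, 484, 5184, 1600]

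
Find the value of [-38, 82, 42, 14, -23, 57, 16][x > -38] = keep x where x > -38: -38✗, 82✓, 42✓, 14✓, -23✓, 57✓, 16✓
= [82, 42, 14, -23, 57, 16]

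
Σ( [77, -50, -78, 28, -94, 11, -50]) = -156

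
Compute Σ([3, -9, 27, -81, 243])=183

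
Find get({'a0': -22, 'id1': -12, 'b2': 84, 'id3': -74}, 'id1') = -12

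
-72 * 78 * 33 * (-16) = 2965248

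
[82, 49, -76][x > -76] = keep x where x > -76: 82✓, 49✓, -76✗
= [82, 49]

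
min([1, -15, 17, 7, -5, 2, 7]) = -15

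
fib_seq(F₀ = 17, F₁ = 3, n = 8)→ [17, 3, 20, 23, 43, 66, 109, 175]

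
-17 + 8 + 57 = 48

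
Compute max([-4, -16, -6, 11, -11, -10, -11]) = 11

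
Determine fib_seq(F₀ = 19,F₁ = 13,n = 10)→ F_2 = F_1 + F_0 = 32
F_3 = F_2 + F_1 = 45
F_4 = F_3 + F_2 = 77
...
= [19, 13, 32, 45, 77, 122, 199, 321, 520, 841]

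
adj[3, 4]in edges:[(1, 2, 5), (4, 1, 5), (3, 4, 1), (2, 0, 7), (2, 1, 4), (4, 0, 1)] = 1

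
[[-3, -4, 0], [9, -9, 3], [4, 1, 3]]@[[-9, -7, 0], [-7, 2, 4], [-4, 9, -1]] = C[0][0] = (-3)*(-9) + (-4)*(-7) + (0)*(-4) = 55
C[0][1] = (-3)*(-7) + (-4)*(2) + (0)*(9) = 13
C[0][2] = (-3)*(0) + (-4)*(4) + (0)*(-1) = -16
C[1][0] = (9)*(-9) + (-9)*(-7) + (3)*(-4) = -30
C[1][1] = (9)*(-7) + (-9)*(2) + (3)*(9) = -54
C[1][2] = (9)*(0) + (-9)*(4) + (3)*(-1) = -39
... (3 more cells)
= [[55, 13, -16], [-30, -54, -39], [-55, 1, 1]]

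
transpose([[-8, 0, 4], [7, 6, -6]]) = [[-8, 7], [0, 6], [4, -6]]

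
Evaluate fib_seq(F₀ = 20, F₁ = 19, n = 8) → F_2 = F_1 + F_0 = 39
F_3 = F_2 + F_1 = 58
F_4 = F_3 + F_2 = 97
...
= [20, 19, 39, 58, 97, 155, 252, 407]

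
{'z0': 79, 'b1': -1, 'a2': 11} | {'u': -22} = {'z0': 79, 'b1': -1, 'a2': 11, 'u': -22}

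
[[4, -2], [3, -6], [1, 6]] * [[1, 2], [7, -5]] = C[0][0] = (4)*(1) + (-2)*(7) = -10
C[0][1] = (4)*(2) + (-2)*(-5) = 18
C[1][0] = (3)*(1) + (-6)*(7) = -39
C[1][1] = (3)*(2) + (-6)*(-5) = 36
C[2][0] = (1)*(1) + (6)*(7) = 43
C[2][1] = (1)*(2) + (6)*(-5) = -28
= [[-10, 18], [-39, 36], [43, -28]]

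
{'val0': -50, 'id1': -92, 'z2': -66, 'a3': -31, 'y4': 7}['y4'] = 7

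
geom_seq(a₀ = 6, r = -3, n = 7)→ a_0 = 6*(-3)^0 = 6
a_1 = 6*(-3)^1 = -18
a_2 = 6*(-3)^2 = 54
...
= [6, -18, 54, -162, 486, -1458, 4374]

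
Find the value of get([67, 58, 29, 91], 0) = 67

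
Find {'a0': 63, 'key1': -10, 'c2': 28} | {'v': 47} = {'a0': 63, 'key1': -10, 'c2': 28, 'v': 47}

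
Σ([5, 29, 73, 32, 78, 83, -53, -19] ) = 228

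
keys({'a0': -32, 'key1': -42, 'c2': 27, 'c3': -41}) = ['a0', 'key1', 'c2', 'c3']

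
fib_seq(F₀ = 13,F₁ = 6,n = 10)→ F_2 = F_1 + F_0 = 19
F_3 = F_2 + F_1 = 25
F_4 = F_3 + F_2 = 44
...
= [13, 6, 19, 25, 44, 69, 113, 182, 295, 477]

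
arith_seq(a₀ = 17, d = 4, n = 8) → a_0 = 17 + 0*4 = 17
a_1 = 17 + 1*4 = 21
a_2 = 17 + 2*4 = 25
...
= [17, 21, 25, 29, 33, 37, 41, 45]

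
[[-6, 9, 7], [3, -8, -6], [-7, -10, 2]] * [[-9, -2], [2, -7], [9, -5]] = [[135, -86], [-97, 80], [61, 74]]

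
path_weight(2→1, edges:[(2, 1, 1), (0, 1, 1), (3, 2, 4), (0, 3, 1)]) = 1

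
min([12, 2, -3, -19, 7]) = -19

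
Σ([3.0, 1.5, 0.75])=5.25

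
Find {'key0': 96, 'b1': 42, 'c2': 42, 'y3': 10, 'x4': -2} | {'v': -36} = {'key0': 96, 'b1': 42, 'c2': 42, 'y3': 10, 'x4': -2, 'v': -36}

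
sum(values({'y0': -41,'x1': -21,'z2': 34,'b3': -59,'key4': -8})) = (-41) + (-21) + 34 + (-59) + (-8)
= -95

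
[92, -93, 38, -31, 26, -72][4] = 26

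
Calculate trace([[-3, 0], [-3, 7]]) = diagonal: (-3) + 7
= 4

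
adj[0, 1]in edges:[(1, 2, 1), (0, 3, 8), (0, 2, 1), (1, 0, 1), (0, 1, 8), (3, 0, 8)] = 8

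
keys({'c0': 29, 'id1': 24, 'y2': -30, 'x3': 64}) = ['c0', 'id1', 'y2', 'x3']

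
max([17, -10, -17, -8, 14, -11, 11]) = 17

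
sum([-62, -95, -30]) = (-62) + (-95) + (-30)
= -187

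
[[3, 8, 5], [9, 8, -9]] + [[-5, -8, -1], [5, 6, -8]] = [[-2, 0, 4], [14, 14, -17]]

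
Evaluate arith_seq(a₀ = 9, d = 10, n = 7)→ a_0 = 9 + 0*10 = 9
a_1 = 9 + 1*10 = 19
a_2 = 9 + 2*10 = 29
...
= [9, 19, 29, 39, 49, 59, 69]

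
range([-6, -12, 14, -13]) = 27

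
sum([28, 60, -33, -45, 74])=84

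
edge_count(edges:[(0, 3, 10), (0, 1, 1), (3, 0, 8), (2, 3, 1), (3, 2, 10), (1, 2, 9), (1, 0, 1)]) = 7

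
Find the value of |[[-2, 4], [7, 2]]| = (-2)*(2) - (4)*(7)
= -32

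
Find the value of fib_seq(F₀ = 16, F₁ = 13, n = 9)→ [16, 13, 29, 42, 71, 113, 184, 297, 481]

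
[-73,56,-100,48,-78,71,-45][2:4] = [-100, 48]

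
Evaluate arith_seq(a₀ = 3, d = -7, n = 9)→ [3, -4, -11, -18, -25, -32, -39, -46, -53]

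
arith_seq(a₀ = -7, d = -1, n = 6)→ [-7, -8, -9, -10, -11, -12]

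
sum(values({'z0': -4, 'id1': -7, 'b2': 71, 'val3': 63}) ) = (-4) + (-7) + 71 + 63
= 123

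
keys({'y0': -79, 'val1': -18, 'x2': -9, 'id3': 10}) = ['y0', 'val1', 'x2', 'id3']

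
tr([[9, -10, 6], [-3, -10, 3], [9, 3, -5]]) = diagonal: 9 + (-10) + (-5)
= -6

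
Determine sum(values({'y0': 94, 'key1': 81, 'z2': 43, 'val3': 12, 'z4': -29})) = 94 + 81 + 43 + 12 + (-29)
= 201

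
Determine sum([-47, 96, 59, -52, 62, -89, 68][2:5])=69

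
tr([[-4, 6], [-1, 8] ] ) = 4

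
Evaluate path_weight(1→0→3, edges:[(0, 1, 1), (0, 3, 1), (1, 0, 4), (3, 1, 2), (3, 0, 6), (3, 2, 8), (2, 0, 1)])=w(1→0)=4 + w(0→3)=1
= 5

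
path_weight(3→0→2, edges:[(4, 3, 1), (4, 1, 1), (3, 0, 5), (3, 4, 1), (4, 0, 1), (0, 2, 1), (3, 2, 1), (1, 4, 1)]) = w(3→0)=5 + w(0→2)=1
= 6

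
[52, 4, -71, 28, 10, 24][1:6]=[4, -71, 28, 10, 24]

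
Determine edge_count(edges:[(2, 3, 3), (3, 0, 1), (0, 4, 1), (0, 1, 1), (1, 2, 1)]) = 5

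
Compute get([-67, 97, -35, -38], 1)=97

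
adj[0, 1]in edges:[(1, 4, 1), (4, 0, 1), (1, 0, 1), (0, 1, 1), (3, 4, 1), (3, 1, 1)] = 1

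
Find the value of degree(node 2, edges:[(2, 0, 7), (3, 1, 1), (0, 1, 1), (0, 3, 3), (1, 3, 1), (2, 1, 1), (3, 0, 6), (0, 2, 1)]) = 3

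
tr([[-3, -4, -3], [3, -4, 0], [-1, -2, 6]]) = -1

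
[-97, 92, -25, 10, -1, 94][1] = 92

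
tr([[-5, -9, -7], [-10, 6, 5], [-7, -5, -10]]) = -9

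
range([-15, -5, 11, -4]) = 26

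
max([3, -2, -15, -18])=3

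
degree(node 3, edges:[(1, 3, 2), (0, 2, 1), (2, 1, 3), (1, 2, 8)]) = incident: (1,3)
= 1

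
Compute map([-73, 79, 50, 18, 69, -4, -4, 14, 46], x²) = [5329, 6241, 2500, 324, 4761, 16, 16, 196, 2116]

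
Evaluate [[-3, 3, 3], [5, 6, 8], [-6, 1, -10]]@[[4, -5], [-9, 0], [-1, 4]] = C[0][0] = (-3)*(4) + (3)*(-9) + (3)*(-1) = -42
C[0][1] = (-3)*(-5) + (3)*(0) + (3)*(4) = 27
C[1][0] = (5)*(4) + (6)*(-9) + (8)*(-1) = -42
C[1][1] = (5)*(-5) + (6)*(0) + (8)*(4) = 7
C[2][0] = (-6)*(4) + (1)*(-9) + (-10)*(-1) = -23
C[2][1] = (-6)*(-5) + (1)*(0) + (-10)*(4) = -10
= [[-42, 27], [-42, 7], [-23, -10]]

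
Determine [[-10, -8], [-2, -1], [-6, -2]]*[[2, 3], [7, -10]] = C[0][0] = (-10)*(2) + (-8)*(7) = -76
C[0][1] = (-10)*(3) + (-8)*(-10) = 50
C[1][0] = (-2)*(2) + (-1)*(7) = -11
C[1][1] = (-2)*(3) + (-1)*(-10) = 4
C[2][0] = (-6)*(2) + (-2)*(7) = -26
C[2][1] = (-6)*(3) + (-2)*(-10) = 2
= [[-76, 50], [-11, 4], [-26, 2]]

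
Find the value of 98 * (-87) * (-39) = 332514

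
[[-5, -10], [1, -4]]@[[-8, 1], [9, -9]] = C[0][0] = (-5)*(-8) + (-10)*(9) = -50
C[0][1] = (-5)*(1) + (-10)*(-9) = 85
C[1][0] = (1)*(-8) + (-4)*(9) = -44
C[1][1] = (1)*(1) + (-4)*(-9) = 37
= [[-50, 85], [-44, 37]]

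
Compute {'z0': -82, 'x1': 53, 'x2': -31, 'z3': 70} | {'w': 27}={'z0': -82, 'x1': 53, 'x2': -31, 'z3': 70, 'w': 27}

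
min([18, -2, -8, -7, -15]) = -15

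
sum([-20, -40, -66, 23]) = (-20) + (-40) + (-66) + 23
= -103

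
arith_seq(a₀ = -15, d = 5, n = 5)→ a_0 = -15 + 0*5 = -15
a_1 = -15 + 1*5 = -10
a_2 = -15 + 2*5 = -5
...
= [-15, -10, -5, 0, 5]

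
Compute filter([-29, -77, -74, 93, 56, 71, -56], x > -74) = keep x where x > -74: -29✓, -77✗, -74✗, 93✓, 56✓, 71✓, -56✓
= [-29, 93, 56, 71, -56]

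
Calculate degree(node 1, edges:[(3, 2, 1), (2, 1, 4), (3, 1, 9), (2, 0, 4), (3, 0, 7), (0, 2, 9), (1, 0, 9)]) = incident: (2,1), (3,1), (1,0)
= 3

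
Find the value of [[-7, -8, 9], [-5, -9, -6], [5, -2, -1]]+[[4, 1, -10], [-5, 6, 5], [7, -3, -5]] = [[-3, -7, -1], [-10, -3, -1], [12, -5, -6]]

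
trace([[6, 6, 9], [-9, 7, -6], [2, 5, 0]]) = 13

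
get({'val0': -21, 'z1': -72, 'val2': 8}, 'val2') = 8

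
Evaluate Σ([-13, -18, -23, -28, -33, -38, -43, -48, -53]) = -297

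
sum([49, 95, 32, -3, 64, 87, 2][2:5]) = 93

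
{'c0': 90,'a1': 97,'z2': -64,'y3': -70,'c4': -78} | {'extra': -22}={'c0': 90, 'a1': 97, 'z2': -64, 'y3': -70, 'c4': -78, 'extra': -22}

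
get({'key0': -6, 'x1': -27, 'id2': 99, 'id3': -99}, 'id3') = -99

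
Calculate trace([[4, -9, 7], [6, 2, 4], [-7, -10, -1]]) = diagonal: 4 + 2 + (-1)
= 5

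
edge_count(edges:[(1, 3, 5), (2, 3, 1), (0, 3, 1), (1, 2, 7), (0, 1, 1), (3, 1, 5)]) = 6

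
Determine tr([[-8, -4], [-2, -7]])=-15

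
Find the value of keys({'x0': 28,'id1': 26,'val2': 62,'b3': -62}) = ['x0', 'id1', 'val2', 'b3']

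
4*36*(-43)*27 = -167184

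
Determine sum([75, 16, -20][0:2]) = slice → [75, 16]
75 + 16
= 91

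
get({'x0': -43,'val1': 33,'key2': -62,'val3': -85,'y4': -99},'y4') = -99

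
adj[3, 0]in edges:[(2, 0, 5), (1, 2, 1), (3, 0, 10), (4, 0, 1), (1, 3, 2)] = 10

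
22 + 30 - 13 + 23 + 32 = 94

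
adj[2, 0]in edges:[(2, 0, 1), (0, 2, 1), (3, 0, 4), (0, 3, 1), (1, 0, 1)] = 1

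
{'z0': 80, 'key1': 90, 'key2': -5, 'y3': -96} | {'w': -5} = {'z0': 80, 'key1': 90, 'key2': -5, 'y3': -96, 'w': -5}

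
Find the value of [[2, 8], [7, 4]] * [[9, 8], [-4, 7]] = C[0][0] = (2)*(9) + (8)*(-4) = -14
C[0][1] = (2)*(8) + (8)*(7) = 72
C[1][0] = (7)*(9) + (4)*(-4) = 47
C[1][1] = (7)*(8) + (4)*(7) = 84
= [[-14, 72], [47, 84]]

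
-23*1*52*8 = -9568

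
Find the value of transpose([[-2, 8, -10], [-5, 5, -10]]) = [[-2, -5], [8, 5], [-10, -10]]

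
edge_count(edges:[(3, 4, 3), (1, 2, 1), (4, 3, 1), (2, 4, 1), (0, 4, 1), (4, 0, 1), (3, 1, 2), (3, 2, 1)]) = 8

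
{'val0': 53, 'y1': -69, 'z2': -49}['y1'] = -69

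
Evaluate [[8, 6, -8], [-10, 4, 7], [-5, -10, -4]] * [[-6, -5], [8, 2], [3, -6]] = [[-24, 20], [113, 16], [-62, 29]]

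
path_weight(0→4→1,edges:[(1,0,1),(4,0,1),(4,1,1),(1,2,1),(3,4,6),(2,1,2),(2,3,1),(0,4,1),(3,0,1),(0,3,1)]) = 2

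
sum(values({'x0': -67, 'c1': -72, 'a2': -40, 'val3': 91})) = (-67) + (-72) + (-40) + 91
= -88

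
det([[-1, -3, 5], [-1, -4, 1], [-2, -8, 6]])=(1)*(-1)*det([[-4, 1], [-8, 6]]) + (-1)*(-3)*det([[-1, 1], [-2, 6]]) + (1)*(5)*det([[-1, -4], [-2, -8]])
= 16 + -12 + 0
= 4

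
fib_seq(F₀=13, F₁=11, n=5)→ F_2 = F_1 + F_0 = 24
F_3 = F_2 + F_1 = 35
F_4 = F_3 + F_2 = 59
= [13, 11, 24, 35, 59]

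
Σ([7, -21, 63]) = 49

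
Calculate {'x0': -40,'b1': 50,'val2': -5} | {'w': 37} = {'x0': -40, 'b1': 50, 'val2': -5, 'w': 37}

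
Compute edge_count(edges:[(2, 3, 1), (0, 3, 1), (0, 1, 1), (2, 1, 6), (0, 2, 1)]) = 5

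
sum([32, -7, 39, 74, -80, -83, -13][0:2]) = slice → [32, -7]
32 + (-7)
= 25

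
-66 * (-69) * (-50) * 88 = -20037600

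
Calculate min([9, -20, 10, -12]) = -20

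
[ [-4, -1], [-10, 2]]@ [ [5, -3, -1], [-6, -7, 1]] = [[-14, 19, 3], [-62, 16, 12]]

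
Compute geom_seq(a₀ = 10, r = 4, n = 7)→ a_0 = 10*4^0 = 10
a_1 = 10*4^1 = 40
a_2 = 10*4^2 = 160
...
= [10, 40, 160, 640, 2560, 10240, 40960]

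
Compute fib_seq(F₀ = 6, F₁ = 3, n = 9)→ F_2 = F_1 + F_0 = 9
F_3 = F_2 + F_1 = 12
F_4 = F_3 + F_2 = 21
...
= [6, 3, 9, 12, 21, 33, 54, 87, 141]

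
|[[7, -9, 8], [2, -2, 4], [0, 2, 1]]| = -20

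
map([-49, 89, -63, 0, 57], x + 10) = [-39, 99, -53, 10, 67]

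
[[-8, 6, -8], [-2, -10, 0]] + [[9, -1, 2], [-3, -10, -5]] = [[1, 5, -6], [-5, -20, -5]]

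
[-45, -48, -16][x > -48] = [-45, -16]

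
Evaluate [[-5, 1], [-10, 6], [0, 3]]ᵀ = [[-5, -10, 0], [1, 6, 3]]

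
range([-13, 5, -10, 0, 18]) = 31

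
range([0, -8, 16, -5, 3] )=24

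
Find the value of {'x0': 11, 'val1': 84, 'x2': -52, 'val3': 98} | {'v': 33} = {'x0': 11, 'val1': 84, 'x2': -52, 'val3': 98, 'v': 33}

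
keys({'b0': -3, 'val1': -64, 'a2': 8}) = ['b0', 'val1', 'a2']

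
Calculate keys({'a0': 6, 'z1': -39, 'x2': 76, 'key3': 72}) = ['a0', 'z1', 'x2', 'key3']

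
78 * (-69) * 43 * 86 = -19902636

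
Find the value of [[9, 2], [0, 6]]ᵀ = [[9, 0], [2, 6]]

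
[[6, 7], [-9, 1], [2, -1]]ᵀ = [[6, -9, 2], [7, 1, -1]]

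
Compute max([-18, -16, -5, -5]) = -5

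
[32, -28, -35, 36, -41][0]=32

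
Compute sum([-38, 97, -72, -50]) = -63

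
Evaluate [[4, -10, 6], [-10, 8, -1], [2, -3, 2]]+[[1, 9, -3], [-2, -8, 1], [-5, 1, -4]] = [[5, -1, 3], [-12, 0, 0], [-3, -2, -2]]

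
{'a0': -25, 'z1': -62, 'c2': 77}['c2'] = 77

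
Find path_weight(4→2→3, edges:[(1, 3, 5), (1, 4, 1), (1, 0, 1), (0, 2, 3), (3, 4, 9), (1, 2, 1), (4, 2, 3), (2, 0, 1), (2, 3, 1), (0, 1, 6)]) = w(4→2)=3 + w(2→3)=1
= 4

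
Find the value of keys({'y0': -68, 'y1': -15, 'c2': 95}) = ['y0', 'y1', 'c2']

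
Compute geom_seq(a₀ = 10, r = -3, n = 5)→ a_0 = 10*(-3)^0 = 10
a_1 = 10*(-3)^1 = -30
a_2 = 10*(-3)^2 = 90
...
= [10, -30, 90, -270, 810]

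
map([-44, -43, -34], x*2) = -44*2=-88, -43*2=-86, -34*2=-68
= [-88, -86, -68]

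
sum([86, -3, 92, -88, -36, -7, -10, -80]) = 86 + (-3) + 92 + (-88) + (-36) + (-7) + (-10) + (-80)
= -46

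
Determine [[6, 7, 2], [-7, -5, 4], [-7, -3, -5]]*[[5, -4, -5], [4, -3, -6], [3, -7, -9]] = C[0][0] = (6)*(5) + (7)*(4) + (2)*(3) = 64
C[0][1] = (6)*(-4) + (7)*(-3) + (2)*(-7) = -59
C[0][2] = (6)*(-5) + (7)*(-6) + (2)*(-9) = -90
C[1][0] = (-7)*(5) + (-5)*(4) + (4)*(3) = -43
C[1][1] = (-7)*(-4) + (-5)*(-3) + (4)*(-7) = 15
C[1][2] = (-7)*(-5) + (-5)*(-6) + (4)*(-9) = 29
... (3 more cells)
= [[64, -59, -90], [-43, 15, 29], [-62, 72, 98]]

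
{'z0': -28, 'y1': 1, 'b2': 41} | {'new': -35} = {'z0': -28, 'y1': 1, 'b2': 41, 'new': -35}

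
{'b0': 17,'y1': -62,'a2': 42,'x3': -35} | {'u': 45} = {'b0': 17, 'y1': -62, 'a2': 42, 'x3': -35, 'u': 45}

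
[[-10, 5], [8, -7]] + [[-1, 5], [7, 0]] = [[-11, 10], [15, -7]]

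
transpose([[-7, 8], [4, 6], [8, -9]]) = [[-7, 4, 8], [8, 6, -9]]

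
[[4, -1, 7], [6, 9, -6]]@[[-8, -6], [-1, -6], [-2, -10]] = C[0][0] = (4)*(-8) + (-1)*(-1) + (7)*(-2) = -45
C[0][1] = (4)*(-6) + (-1)*(-6) + (7)*(-10) = -88
C[1][0] = (6)*(-8) + (9)*(-1) + (-6)*(-2) = -45
C[1][1] = (6)*(-6) + (9)*(-6) + (-6)*(-10) = -30
= [[-45, -88], [-45, -30]]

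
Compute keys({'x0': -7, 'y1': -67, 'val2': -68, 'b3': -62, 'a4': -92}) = ['x0', 'y1', 'val2', 'b3', 'a4']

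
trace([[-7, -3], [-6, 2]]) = -5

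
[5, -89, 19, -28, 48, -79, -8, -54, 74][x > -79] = keep x where x > -79: 5✓, -89✗, 19✓, -28✓, 48✓, -79✗, -8✓, -54✓, 74✓
= [5, 19, -28, 48, -8, -54, 74]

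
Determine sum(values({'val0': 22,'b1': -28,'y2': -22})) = -28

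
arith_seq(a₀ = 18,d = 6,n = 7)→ [18, 24, 30, 36, 42, 48, 54]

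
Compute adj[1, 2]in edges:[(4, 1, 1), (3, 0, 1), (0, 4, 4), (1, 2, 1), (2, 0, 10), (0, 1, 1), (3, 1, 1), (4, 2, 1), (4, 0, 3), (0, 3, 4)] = 1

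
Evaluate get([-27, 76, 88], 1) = 76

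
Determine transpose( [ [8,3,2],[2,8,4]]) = [[8, 2], [3, 8], [2, 4]]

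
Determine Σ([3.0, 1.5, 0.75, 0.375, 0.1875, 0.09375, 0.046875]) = 5.953125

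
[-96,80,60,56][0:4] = [-96, 80, 60, 56]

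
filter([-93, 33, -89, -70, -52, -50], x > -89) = [33, -70, -52, -50]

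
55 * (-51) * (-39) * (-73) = -7985835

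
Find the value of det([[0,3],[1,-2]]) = (0)*(-2) - (3)*(1)
= -3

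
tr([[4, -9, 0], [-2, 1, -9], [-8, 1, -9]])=-4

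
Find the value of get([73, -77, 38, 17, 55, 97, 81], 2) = 38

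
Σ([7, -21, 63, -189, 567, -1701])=7 + -21 + 63 + -189 + 567 + -1701
= -1274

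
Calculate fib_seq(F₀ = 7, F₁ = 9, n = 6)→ F_2 = F_1 + F_0 = 16
F_3 = F_2 + F_1 = 25
F_4 = F_3 + F_2 = 41
...
= [7, 9, 16, 25, 41, 66]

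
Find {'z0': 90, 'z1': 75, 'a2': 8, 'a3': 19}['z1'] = 75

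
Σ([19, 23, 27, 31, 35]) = 135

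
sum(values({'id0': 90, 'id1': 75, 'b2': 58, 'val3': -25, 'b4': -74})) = 124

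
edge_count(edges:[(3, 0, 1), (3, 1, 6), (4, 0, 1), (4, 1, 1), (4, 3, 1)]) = 5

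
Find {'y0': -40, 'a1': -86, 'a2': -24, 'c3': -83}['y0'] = -40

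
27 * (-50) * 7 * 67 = -633150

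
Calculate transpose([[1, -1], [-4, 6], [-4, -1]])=[[1, -4, -4], [-1, 6, -1]]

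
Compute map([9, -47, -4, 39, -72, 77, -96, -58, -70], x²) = (9)²=81, (-47)²=2209, (-4)²=16, (39)²=1521, (-72)²=5184, (77)²=5929, (-96)²=9216, (-58)²=3364, (-70)²=4900
= [81, 2209, 16, 1521, 5184, 5929, 9216, 3364, 4900]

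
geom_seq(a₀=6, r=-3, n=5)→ [6, -18, 54, -162, 486]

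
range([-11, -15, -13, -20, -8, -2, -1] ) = 19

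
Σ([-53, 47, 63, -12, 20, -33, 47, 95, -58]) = 116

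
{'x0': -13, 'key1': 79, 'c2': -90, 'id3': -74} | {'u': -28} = {'x0': -13, 'key1': 79, 'c2': -90, 'id3': -74, 'u': -28}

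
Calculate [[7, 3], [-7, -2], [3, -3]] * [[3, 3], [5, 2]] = C[0][0] = (7)*(3) + (3)*(5) = 36
C[0][1] = (7)*(3) + (3)*(2) = 27
C[1][0] = (-7)*(3) + (-2)*(5) = -31
C[1][1] = (-7)*(3) + (-2)*(2) = -25
C[2][0] = (3)*(3) + (-3)*(5) = -6
C[2][1] = (3)*(3) + (-3)*(2) = 3
= [[36, 27], [-31, -25], [-6, 3]]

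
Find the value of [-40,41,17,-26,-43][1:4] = [41, 17, -26]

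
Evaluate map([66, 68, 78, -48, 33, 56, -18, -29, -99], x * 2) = 66*2=132, 68*2=136, 78*2=156, -48*2=-96, 33*2=66, 56*2=112, -18*2=-36, -29*2=-58, -99*2=-198
= [132, 136, 156, -96, 66, 112, -36, -58, -198]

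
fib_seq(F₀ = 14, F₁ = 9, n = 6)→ F_2 = F_1 + F_0 = 23
F_3 = F_2 + F_1 = 32
F_4 = F_3 + F_2 = 55
...
= [14, 9, 23, 32, 55, 87]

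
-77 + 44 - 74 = -107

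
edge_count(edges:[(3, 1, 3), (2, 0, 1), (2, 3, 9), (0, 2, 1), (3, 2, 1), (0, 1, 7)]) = 6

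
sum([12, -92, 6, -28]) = 12 + (-92) + 6 + (-28)
= -102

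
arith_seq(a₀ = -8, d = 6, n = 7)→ [-8, -2, 4, 10, 16, 22, 28]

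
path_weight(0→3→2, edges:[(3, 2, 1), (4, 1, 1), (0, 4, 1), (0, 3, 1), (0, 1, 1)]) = 2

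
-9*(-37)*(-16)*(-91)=484848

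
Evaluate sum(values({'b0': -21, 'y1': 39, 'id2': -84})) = -66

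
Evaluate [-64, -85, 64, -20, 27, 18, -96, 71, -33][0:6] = [-64, -85, 64, -20, 27, 18]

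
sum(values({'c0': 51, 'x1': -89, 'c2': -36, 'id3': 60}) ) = 51 + (-89) + (-36) + 60
= -14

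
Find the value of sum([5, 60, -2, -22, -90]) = -49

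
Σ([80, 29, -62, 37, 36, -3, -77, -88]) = -48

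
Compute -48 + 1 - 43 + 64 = -26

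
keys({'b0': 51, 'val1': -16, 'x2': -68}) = ['b0', 'val1', 'x2']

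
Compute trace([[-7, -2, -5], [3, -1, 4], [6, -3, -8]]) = diagonal: (-7) + (-1) + (-8)
= -16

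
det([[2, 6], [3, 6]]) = (2)*(6) - (6)*(3)
= -6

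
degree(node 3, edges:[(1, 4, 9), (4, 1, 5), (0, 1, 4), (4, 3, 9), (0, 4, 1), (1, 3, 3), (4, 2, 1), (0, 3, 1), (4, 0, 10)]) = incident: (4,3), (1,3), (0,3)
= 3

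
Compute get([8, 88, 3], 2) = 3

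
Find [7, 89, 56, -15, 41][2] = 56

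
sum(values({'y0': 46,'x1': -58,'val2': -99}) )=46 + (-58) + (-99)
= -111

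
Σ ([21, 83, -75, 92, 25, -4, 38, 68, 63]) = 21 + 83 + (-75) + 92 + 25 + (-4) + 38 + 68 + 63
= 311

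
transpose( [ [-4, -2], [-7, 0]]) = [[-4, -7], [-2, 0]]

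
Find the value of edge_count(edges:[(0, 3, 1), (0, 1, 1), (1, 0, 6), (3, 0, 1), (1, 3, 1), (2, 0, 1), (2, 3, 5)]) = 7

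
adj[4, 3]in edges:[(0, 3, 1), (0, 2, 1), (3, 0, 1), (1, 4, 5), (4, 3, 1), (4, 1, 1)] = 1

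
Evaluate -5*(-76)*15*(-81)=-461700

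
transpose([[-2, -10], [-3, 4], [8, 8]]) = [[-2, -3, 8], [-10, 4, 8]]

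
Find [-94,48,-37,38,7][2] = -37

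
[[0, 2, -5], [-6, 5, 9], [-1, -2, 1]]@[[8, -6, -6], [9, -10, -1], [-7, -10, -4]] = C[0][0] = (0)*(8) + (2)*(9) + (-5)*(-7) = 53
C[0][1] = (0)*(-6) + (2)*(-10) + (-5)*(-10) = 30
C[0][2] = (0)*(-6) + (2)*(-1) + (-5)*(-4) = 18
C[1][0] = (-6)*(8) + (5)*(9) + (9)*(-7) = -66
C[1][1] = (-6)*(-6) + (5)*(-10) + (9)*(-10) = -104
C[1][2] = (-6)*(-6) + (5)*(-1) + (9)*(-4) = -5
... (3 more cells)
= [[53, 30, 18], [-66, -104, -5], [-33, 16, 4]]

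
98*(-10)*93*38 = -3463320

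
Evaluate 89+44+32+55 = 220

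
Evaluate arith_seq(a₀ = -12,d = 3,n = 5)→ [-12, -9, -6, -3, 0]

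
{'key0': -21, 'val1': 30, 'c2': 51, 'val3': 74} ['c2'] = 51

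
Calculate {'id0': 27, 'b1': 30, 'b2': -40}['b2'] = -40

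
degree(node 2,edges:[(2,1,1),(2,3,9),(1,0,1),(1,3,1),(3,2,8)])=incident: (2,1), (2,3), (3,2)
= 3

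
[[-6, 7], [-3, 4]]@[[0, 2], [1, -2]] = [[7, -26], [4, -14]]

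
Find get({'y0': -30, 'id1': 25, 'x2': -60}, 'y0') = -30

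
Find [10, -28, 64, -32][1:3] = [-28, 64]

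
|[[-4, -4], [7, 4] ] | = 12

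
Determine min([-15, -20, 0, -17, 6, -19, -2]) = -20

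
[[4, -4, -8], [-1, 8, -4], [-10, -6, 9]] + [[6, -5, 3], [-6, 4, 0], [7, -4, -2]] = [[10, -9, -5], [-7, 12, -4], [-3, -10, 7]]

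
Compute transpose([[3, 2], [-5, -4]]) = [[3, -5], [2, -4]]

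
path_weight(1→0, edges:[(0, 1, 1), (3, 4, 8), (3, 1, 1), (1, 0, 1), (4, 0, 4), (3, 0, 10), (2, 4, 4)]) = w(1→0)=1
= 1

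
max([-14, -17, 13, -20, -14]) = 13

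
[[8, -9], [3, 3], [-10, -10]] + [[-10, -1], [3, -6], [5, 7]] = [[-2, -10], [6, -3], [-5, -3]]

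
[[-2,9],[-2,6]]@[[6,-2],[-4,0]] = C[0][0] = (-2)*(6) + (9)*(-4) = -48
C[0][1] = (-2)*(-2) + (9)*(0) = 4
C[1][0] = (-2)*(6) + (6)*(-4) = -36
C[1][1] = (-2)*(-2) + (6)*(0) = 4
= [[-48, 4], [-36, 4]]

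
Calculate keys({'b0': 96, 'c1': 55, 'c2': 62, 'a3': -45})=['b0', 'c1', 'c2', 'a3']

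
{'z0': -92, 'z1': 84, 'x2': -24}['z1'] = 84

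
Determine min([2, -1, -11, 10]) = -11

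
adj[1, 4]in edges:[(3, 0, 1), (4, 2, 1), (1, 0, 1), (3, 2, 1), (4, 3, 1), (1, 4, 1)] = 1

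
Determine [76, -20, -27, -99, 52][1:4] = [-20, -27, -99]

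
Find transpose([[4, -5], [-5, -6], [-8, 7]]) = [[4, -5, -8], [-5, -6, 7]]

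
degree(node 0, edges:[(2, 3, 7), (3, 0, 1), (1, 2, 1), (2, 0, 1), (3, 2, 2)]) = incident: (3,0), (2,0)
= 2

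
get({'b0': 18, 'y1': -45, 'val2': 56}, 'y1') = -45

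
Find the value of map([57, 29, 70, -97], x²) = (57)²=3249, (29)²=841, (70)²=4900, (-97)²=9409
= [3249, 841, 4900, 9409]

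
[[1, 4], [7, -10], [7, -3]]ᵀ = [[1, 7, 7], [4, -10, -3]]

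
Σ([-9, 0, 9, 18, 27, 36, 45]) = 126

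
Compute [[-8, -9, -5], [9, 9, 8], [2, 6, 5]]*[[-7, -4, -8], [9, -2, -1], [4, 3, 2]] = [[-45, 35, 63], [50, -30, -65], [60, -5, -12]]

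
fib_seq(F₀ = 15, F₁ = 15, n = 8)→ [15, 15, 30, 45, 75, 120, 195, 315]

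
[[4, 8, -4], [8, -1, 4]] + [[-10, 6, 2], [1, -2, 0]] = [[-6, 14, -2], [9, -3, 4]]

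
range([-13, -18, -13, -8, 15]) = 33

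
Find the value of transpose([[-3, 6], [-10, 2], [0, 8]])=[[-3, -10, 0], [6, 2, 8]]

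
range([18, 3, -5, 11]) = 23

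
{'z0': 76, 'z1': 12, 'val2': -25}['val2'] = -25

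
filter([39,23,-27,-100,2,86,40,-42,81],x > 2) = keep x where x > 2: 39✓, 23✓, -27✗, -100✗, 2✗, 86✓, 40✓, -42✗, 81✓
= [39, 23, 86, 40, 81]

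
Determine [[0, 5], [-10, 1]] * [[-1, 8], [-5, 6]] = C[0][0] = (0)*(-1) + (5)*(-5) = -25
C[0][1] = (0)*(8) + (5)*(6) = 30
C[1][0] = (-10)*(-1) + (1)*(-5) = 5
C[1][1] = (-10)*(8) + (1)*(6) = -74
= [[-25, 30], [5, -74]]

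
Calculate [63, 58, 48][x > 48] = keep x where x > 48: 63✓, 58✓, 48✗
= [63, 58]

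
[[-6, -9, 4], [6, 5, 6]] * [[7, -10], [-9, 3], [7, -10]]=[[67, -7], [39, -105]]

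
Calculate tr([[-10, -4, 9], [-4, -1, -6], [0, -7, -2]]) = diagonal: (-10) + (-1) + (-2)
= -13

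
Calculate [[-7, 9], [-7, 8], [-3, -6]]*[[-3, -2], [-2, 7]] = C[0][0] = (-7)*(-3) + (9)*(-2) = 3
C[0][1] = (-7)*(-2) + (9)*(7) = 77
C[1][0] = (-7)*(-3) + (8)*(-2) = 5
C[1][1] = (-7)*(-2) + (8)*(7) = 70
C[2][0] = (-3)*(-3) + (-6)*(-2) = 21
C[2][1] = (-3)*(-2) + (-6)*(7) = -36
= [[3, 77], [5, 70], [21, -36]]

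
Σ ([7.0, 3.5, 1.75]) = 7.0 + 3.5 + 1.75
= 12.25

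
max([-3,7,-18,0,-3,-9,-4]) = 7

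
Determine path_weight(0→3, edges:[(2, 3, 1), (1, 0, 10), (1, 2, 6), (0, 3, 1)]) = 1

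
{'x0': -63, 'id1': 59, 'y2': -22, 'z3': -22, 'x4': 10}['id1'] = 59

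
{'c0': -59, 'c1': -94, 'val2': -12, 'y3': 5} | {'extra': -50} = {'c0': -59, 'c1': -94, 'val2': -12, 'y3': 5, 'extra': -50}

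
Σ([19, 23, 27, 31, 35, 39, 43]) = 19 + 23 + 27 + 31 + 35 + 39 + 43
= 217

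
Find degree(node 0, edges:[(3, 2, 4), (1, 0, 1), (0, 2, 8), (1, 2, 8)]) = 2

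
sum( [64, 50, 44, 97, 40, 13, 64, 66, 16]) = 454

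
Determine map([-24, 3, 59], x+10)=[-14, 13, 69]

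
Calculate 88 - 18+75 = 145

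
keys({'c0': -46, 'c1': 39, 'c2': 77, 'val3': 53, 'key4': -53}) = ['c0', 'c1', 'c2', 'val3', 'key4']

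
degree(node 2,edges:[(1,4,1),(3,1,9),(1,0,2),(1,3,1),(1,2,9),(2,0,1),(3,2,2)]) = incident: (1,2), (2,0), (3,2)
= 3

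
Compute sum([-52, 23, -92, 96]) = (-52) + 23 + (-92) + 96
= -25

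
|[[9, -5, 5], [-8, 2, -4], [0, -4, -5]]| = 126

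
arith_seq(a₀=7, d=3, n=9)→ [7, 10, 13, 16, 19, 22, 25, 28, 31]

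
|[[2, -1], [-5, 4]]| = 3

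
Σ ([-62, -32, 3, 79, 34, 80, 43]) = (-62) + (-32) + 3 + 79 + 34 + 80 + 43
= 145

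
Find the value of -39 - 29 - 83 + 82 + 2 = -67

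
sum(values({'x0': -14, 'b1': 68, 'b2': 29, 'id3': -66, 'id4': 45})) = (-14) + 68 + 29 + (-66) + 45
= 62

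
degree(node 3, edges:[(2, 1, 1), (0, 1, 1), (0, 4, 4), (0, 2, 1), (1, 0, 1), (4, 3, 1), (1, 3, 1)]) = 2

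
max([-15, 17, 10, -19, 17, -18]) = 17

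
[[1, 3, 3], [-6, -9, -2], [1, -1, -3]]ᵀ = [[1, -6, 1], [3, -9, -1], [3, -2, -3]]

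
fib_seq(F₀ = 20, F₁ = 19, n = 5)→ F_2 = F_1 + F_0 = 39
F_3 = F_2 + F_1 = 58
F_4 = F_3 + F_2 = 97
= [20, 19, 39, 58, 97]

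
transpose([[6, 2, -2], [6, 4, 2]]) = [[6, 6], [2, 4], [-2, 2]]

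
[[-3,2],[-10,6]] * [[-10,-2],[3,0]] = [[36, 6], [118, 20]]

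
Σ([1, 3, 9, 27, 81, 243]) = 1 + 3 + 9 + 27 + 81 + 243
= 364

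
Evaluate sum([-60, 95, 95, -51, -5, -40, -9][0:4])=79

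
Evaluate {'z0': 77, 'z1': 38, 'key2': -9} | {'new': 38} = {'z0': 77, 'z1': 38, 'key2': -9, 'new': 38}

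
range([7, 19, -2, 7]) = 21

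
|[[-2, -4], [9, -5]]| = (-2)*(-5) - (-4)*(9)
= 46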